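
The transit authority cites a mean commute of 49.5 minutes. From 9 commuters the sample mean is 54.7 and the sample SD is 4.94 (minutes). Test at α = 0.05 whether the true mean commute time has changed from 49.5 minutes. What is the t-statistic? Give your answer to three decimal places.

3.158

H0: μ = 49.5; H1: μ ≠ 49.5 (one-sample t-test, two-sided).
t = (x̄ − μ₀)/(s/√n) = (54.7 − 49.5)/(4.94/√9) = 3.158
df = n − 1 = 8
Two-sided p-value ≈ 0.013
Since p ≈ 0.013 < α = 0.05, reject H0; the data support H1.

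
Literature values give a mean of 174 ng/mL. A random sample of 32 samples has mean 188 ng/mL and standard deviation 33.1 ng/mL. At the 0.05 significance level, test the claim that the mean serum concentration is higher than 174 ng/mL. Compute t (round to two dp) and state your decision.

H0: μ = 174; H1: μ > 174 (one-sample t-test, right-tailed).
t = (x̄ − μ₀)/(s/√n) = (188 − 174)/(33.1/√32) = 2.39
df = n − 1 = 31
p-value = P(T ≥ 2.39) ≈ 0.011
Since p ≈ 0.011 < α = 0.05, reject H0; the data support H1.

t = 2.39; reject H0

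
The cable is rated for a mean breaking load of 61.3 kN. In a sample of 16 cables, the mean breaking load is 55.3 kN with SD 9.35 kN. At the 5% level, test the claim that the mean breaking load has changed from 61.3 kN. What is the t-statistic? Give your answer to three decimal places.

H0: μ = 61.3; H1: μ ≠ 61.3 (one-sample t-test, two-sided).
t = (x̄ − μ₀)/(s/√n) = (55.3 − 61.3)/(9.35/√16) = -2.567
df = n − 1 = 15
Two-sided p-value ≈ 0.0215
Since p ≈ 0.0215 < α = 0.05, reject H0; the data support H1.

-2.567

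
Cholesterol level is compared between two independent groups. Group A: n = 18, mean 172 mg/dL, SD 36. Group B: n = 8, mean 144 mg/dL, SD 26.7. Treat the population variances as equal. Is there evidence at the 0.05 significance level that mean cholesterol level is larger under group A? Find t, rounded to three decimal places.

1.964

Let group 1 = group A, group 2 = group B. H0: μ_1 = μ_2; H1: μ_1 > μ_2 (two-sample pooled-variance t-test, right-tailed).
s_p² = [(18−1)·36² + (8−1)·26.7²]/(18+8−2) = 1125.93
t = (172 − 144)/√[1125.93·(1/18 + 1/8)] = 1.964
df = n₁ + n₂ − 2 = 24
p-value = P(T ≥ 1.964) ≈ 0.031
Since p ≈ 0.031 < α = 0.05, reject H0; the evidence is statistically significant.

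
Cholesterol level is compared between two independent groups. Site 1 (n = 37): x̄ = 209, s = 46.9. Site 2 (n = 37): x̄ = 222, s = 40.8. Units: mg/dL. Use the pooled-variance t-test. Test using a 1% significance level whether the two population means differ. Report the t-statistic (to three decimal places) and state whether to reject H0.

t = -1.272; fail to reject H0

Let group 1 = site 1, group 2 = site 2. H0: μ_1 = μ_2; H1: μ_1 ≠ μ_2 (two-sample pooled-variance t-test, two-sided).
s_p² = [(37−1)·46.9² + (37−1)·40.8²]/(37+37−2) = 1932.12
t = (209 − 222)/√[1932.12·(1/37 + 1/37)] = -1.272
df = n₁ + n₂ − 2 = 72
Two-sided p-value ≈ 0.207
Since p ≈ 0.207 > α = 0.01, fail to reject H0; the evidence is not statistically significant.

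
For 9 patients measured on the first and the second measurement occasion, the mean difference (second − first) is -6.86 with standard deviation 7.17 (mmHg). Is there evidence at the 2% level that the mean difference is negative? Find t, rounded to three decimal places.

-2.870

H0: μ_d = 0; H1: μ_d < 0 (paired t-test on the differences, left-tailed).
t = d̄/(s_d/√n) = -6.86/(7.17/√9) = -2.870
df = n − 1 = 8
p-value = P(T ≤ -2.870) ≈ 0.010
Since p ≈ 0.010 < α = 0.02, reject H0; the data support H1.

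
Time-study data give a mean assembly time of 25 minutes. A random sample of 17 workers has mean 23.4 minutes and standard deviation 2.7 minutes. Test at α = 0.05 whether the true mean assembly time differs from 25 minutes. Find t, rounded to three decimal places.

-2.443

H0: μ = 25; H1: μ ≠ 25 (one-sample t-test, two-sided).
t = (x̄ − μ₀)/(s/√n) = (23.4 − 25)/(2.7/√17) = -2.443
df = n − 1 = 16
Two-sided p-value ≈ 0.0265
Since p ≈ 0.0265 < α = 0.05, reject H0; the data support H1.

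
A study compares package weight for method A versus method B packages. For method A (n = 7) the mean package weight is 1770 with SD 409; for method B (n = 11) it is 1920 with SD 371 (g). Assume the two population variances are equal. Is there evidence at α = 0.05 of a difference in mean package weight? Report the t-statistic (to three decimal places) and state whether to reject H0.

Let group 1 = method A, group 2 = method B. H0: μ_1 = μ_2; H1: μ_1 ≠ μ_2 (two-sample pooled-variance t-test, two-sided).
s_p² = [(7−1)·409² + (11−1)·371²]/(7+11−2) = 148756
t = (1770 − 1920)/√[148756·(1/7 + 1/11)] = -0.804
df = n₁ + n₂ − 2 = 16
Two-sided p-value ≈ 0.4330
Since p ≈ 0.4330 > α = 0.05, fail to reject H0; the evidence is not statistically significant.

t = -0.804; fail to reject H0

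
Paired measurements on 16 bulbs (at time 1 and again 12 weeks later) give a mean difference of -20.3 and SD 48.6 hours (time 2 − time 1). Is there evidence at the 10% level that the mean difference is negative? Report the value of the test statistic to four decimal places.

-1.6708

H0: μ_d = 0; H1: μ_d < 0 (paired t-test on the differences, left-tailed).
t = d̄/(s_d/√n) = -20.3/(48.6/√16) = -1.6708
df = n − 1 = 15
p-value = P(T ≤ -1.6708) ≈ 0.0577
Since p ≈ 0.0577 < α = 0.1, reject H0; the evidence is statistically significant.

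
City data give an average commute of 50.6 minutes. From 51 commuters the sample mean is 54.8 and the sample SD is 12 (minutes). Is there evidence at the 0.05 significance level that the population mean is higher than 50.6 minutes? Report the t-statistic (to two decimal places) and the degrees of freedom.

t = 2.50, df = 50

H0: μ = 50.6; H1: μ > 50.6 (one-sample t-test, right-tailed).
t = (x̄ − μ₀)/(s/√n) = (54.8 − 50.6)/(12/√51) = 2.50
df = n − 1 = 50
p-value = P(T ≥ 2.50) ≈ 0.008
Since p ≈ 0.008 < α = 0.05, reject H0; the data support H1.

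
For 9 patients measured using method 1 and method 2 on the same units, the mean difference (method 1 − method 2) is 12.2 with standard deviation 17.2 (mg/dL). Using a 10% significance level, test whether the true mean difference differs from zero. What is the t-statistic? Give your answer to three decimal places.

2.128

H0: μ_d = 0; H1: μ_d ≠ 0 (paired t-test on the differences, two-sided).
t = d̄/(s_d/√n) = 12.2/(17.2/√9) = 2.128
df = n − 1 = 8
Two-sided p-value ≈ 0.0660
Since p ≈ 0.0660 < α = 0.1, reject H0; the data support H1.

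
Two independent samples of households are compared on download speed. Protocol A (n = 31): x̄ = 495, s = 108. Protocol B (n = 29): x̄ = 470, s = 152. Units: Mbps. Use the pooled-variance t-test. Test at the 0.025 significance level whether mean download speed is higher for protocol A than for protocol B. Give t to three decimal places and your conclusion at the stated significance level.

t = 0.738; fail to reject H0

Let group 1 = protocol A, group 2 = protocol B. H0: μ_1 = μ_2; H1: μ_1 > μ_2 (two-sample pooled-variance t-test, right-tailed).
s_p² = [(31−1)·108² + (29−1)·152²]/(31+29−2) = 17186.8
t = (495 − 470)/√[17186.8·(1/31 + 1/29)] = 0.738
df = n₁ + n₂ − 2 = 58
p-value = P(T ≥ 0.738) ≈ 0.232
Since p ≈ 0.232 > α = 0.025, fail to reject H0; the evidence is not statistically significant.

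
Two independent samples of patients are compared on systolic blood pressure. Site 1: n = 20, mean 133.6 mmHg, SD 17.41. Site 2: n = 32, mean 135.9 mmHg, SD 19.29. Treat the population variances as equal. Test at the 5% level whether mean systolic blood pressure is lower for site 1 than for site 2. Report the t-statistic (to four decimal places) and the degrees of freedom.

Let group 1 = site 1, group 2 = site 2. H0: μ_1 = μ_2; H1: μ_1 < μ_2 (two-sample pooled-variance t-test, left-tailed).
s_p² = [(20−1)·17.41² + (32−1)·19.29²]/(20+32−2) = 345.886
t = (133.6 − 135.9)/√[345.886·(1/20 + 1/32)] = -0.4339
df = n₁ + n₂ − 2 = 50
p-value = P(T ≤ -0.4339) ≈ 0.3331
Since p ≈ 0.3331 > α = 0.05, fail to reject H0; the evidence is not statistically significant.

t = -0.4339, df = 50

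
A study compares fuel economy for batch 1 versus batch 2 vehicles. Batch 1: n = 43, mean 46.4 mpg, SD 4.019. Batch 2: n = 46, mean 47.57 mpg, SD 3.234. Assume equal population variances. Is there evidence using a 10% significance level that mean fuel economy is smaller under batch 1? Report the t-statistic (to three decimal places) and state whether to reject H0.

Let group 1 = batch 1, group 2 = batch 2. H0: μ_1 = μ_2; H1: μ_1 < μ_2 (two-sample pooled-variance t-test, left-tailed).
s_p² = [(43−1)·4.019² + (46−1)·3.234²]/(43+46−2) = 13.2074
t = (46.4 − 47.57)/√[13.2074·(1/43 + 1/46)] = -1.518
df = n₁ + n₂ − 2 = 87
p-value = P(T ≤ -1.518) ≈ 0.0664
Since p ≈ 0.0664 < α = 0.1, reject H0; the evidence is statistically significant.

t = -1.518; reject H0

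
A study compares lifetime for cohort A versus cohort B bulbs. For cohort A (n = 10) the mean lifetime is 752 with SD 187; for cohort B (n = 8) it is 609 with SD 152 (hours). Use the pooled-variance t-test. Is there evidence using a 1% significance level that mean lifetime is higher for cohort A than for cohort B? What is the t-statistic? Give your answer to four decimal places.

Let group 1 = cohort A, group 2 = cohort B. H0: μ_1 = μ_2; H1: μ_1 > μ_2 (two-sample pooled-variance t-test, right-tailed).
s_p² = [(10−1)·187² + (8−1)·152²]/(10+8−2) = 29778.1
t = (752 − 609)/√[29778.1·(1/10 + 1/8)] = 1.7470
df = n₁ + n₂ − 2 = 16
p-value = P(T ≥ 1.7470) ≈ 0.0499
Since p ≈ 0.0499 > α = 0.01, fail to reject H0; the data do not provide sufficient evidence against H0.

1.7470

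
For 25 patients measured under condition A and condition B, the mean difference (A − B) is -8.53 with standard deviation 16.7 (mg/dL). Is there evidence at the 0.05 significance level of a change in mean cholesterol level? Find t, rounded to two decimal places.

H0: μ_d = 0; H1: μ_d ≠ 0 (paired t-test on the differences, two-sided).
t = d̄/(s_d/√n) = -8.53/(16.7/√25) = -2.55
df = n − 1 = 24
Two-sided p-value ≈ 0.0174
Since p ≈ 0.0174 < α = 0.05, reject H0; the data support H1.

-2.55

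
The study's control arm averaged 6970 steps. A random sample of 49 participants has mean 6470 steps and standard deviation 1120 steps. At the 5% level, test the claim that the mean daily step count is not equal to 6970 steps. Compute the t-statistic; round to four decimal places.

H0: μ = 6970; H1: μ ≠ 6970 (one-sample t-test, two-sided).
t = (x̄ − μ₀)/(s/√n) = (6470 − 6970)/(1120/√49) = -3.1250
df = n − 1 = 48
Two-sided p-value ≈ 0.0030
Since p ≈ 0.0030 < α = 0.05, reject H0; the data support H1.

-3.1250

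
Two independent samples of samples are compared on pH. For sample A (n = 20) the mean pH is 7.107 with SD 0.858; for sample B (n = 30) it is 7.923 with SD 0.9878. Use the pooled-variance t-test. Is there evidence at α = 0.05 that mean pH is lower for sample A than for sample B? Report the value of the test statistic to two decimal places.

Let group 1 = sample A, group 2 = sample B. H0: μ_1 = μ_2; H1: μ_1 < μ_2 (two-sample pooled-variance t-test, left-tailed).
s_p² = [(20−1)·0.858² + (30−1)·0.9878²]/(20+30−2) = 0.880913
t = (7.107 − 7.923)/√[0.880913·(1/20 + 1/30)] = -3.01
df = n₁ + n₂ − 2 = 48
p-value = P(T ≤ -3.01) ≈ 0.0021
Since p ≈ 0.0021 < α = 0.05, reject H0; the evidence is statistically significant.

-3.01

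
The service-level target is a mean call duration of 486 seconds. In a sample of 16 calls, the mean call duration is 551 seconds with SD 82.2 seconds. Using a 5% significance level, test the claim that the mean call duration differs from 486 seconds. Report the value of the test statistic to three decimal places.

3.163

H0: μ = 486; H1: μ ≠ 486 (one-sample t-test, two-sided).
t = (x̄ − μ₀)/(s/√n) = (551 − 486)/(82.2/√16) = 3.163
df = n − 1 = 15
Two-sided p-value ≈ 0.0064
Since p ≈ 0.0064 < α = 0.05, reject H0; the evidence is statistically significant.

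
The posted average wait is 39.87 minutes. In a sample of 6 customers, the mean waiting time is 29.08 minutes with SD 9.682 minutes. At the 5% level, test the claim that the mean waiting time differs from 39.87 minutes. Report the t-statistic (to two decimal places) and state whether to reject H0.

H0: μ = 39.87; H1: μ ≠ 39.87 (one-sample t-test, two-sided).
t = (x̄ − μ₀)/(s/√n) = (29.08 − 39.87)/(9.682/√6) = -2.73
df = n − 1 = 5
Two-sided p-value ≈ 0.0413
Since p ≈ 0.0413 < α = 0.05, reject H0; the data support H1.

t = -2.73; reject H0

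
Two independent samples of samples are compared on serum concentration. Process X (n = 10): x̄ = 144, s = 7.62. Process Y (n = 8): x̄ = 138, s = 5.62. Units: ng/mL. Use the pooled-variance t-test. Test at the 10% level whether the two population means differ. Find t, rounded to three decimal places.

1.855

Let group 1 = process X, group 2 = process Y. H0: μ_1 = μ_2; H1: μ_1 ≠ μ_2 (two-sample pooled-variance t-test, two-sided).
s_p² = [(10−1)·7.62² + (8−1)·5.62²]/(10+8−2) = 46.4794
t = (144 − 138)/√[46.4794·(1/10 + 1/8)] = 1.855
df = n₁ + n₂ − 2 = 16
Two-sided p-value ≈ 0.0821
Since p ≈ 0.0821 < α = 0.1, reject H0; the evidence is statistically significant.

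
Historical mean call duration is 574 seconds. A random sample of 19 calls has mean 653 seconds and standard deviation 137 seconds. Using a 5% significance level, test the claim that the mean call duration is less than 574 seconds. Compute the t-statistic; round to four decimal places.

2.5135

H0: μ = 574; H1: μ < 574 (one-sample t-test, left-tailed).
t = (x̄ − μ₀)/(s/√n) = (653 − 574)/(137/√19) = 2.5135
df = n − 1 = 18
p-value = P(T ≤ 2.5135) ≈ 0.989
Since p ≈ 0.989 > α = 0.05, fail to reject H0; the data do not provide sufficient evidence against H0.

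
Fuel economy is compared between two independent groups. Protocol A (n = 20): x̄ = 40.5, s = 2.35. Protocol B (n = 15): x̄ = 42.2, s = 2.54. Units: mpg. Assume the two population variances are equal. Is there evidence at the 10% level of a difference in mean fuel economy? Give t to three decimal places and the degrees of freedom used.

Let group 1 = protocol A, group 2 = protocol B. H0: μ_1 = μ_2; H1: μ_1 ≠ μ_2 (two-sample pooled-variance t-test, two-sided).
s_p² = [(20−1)·2.35² + (15−1)·2.54²]/(20+15−2) = 5.91666
t = (40.5 − 42.2)/√[5.91666·(1/20 + 1/15)] = -2.046
df = n₁ + n₂ − 2 = 33
Two-sided p-value ≈ 0.049
Since p ≈ 0.049 < α = 0.1, reject H0; the evidence is statistically significant.

t = -2.046, df = 33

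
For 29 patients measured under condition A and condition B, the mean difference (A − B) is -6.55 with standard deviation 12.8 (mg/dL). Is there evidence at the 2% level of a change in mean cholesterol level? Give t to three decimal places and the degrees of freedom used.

t = -2.756, df = 28

H0: μ_d = 0; H1: μ_d ≠ 0 (paired t-test on the differences, two-sided).
t = d̄/(s_d/√n) = -6.55/(12.8/√29) = -2.756
df = n − 1 = 28
Two-sided p-value ≈ 0.010
Since p ≈ 0.010 < α = 0.02, reject H0; the evidence is statistically significant.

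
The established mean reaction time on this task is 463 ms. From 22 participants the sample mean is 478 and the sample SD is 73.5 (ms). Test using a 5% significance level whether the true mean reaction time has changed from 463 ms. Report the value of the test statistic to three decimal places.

H0: μ = 463; H1: μ ≠ 463 (one-sample t-test, two-sided).
t = (x̄ − μ₀)/(s/√n) = (478 − 463)/(73.5/√22) = 0.957
df = n − 1 = 21
Two-sided p-value ≈ 0.3493
Since p ≈ 0.3493 > α = 0.05, fail to reject H0; the data do not provide sufficient evidence against H0.

0.957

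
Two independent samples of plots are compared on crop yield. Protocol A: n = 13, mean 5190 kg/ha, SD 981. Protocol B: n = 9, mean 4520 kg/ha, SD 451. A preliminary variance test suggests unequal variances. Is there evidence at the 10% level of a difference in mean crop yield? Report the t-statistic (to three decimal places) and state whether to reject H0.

t = 2.155; reject H0

Let group 1 = protocol A, group 2 = protocol B. H0: μ_1 = μ_2; H1: μ_1 ≠ μ_2 (Welch's two-sample t-test, two-sided).
t = (x̄_1 − x̄_2)/√(s_1²/n_1 + s_2²/n_2) = (5190 − 4520)/√(981²/13 + 451²/9) = 2.155
Welch–Satterthwaite df ≈ 17.94
Two-sided p-value ≈ 0.045
Since p ≈ 0.045 < α = 0.1, reject H0; the evidence is statistically significant.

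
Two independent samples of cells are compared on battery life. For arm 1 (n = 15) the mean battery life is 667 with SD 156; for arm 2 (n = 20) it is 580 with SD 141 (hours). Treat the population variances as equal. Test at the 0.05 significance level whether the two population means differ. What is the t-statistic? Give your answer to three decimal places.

Let group 1 = arm 1, group 2 = arm 2. H0: μ_1 = μ_2; H1: μ_1 ≠ μ_2 (two-sample pooled-variance t-test, two-sided).
s_p² = [(15−1)·156² + (20−1)·141²]/(15+20−2) = 21771
t = (667 − 580)/√[21771·(1/15 + 1/20)] = 1.726
df = n₁ + n₂ − 2 = 33
Two-sided p-value ≈ 0.0937
Since p ≈ 0.0937 > α = 0.05, fail to reject H0; the evidence is not statistically significant.

1.726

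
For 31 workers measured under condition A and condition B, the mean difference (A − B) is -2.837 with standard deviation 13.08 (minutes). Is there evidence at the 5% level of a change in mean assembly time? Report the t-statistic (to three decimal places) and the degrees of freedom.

H0: μ_d = 0; H1: μ_d ≠ 0 (paired t-test on the differences, two-sided).
t = d̄/(s_d/√n) = -2.837/(13.08/√31) = -1.208
df = n − 1 = 30
Two-sided p-value ≈ 0.237
Since p ≈ 0.237 > α = 0.05, fail to reject H0; the evidence is not statistically significant.

t = -1.208, df = 30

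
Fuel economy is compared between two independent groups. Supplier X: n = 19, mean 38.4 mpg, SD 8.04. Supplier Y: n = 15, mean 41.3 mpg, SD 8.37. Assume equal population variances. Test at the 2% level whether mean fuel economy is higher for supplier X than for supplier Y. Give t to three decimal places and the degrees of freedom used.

Let group 1 = supplier X, group 2 = supplier Y. H0: μ_1 = μ_2; H1: μ_1 > μ_2 (two-sample pooled-variance t-test, right-tailed).
s_p² = [(19−1)·8.04² + (15−1)·8.37²]/(19+15−2) = 67.0108
t = (38.4 − 41.3)/√[67.0108·(1/19 + 1/15)] = -1.026
df = n₁ + n₂ − 2 = 32
p-value = P(T ≥ -1.026) ≈ 0.8436
Since p ≈ 0.8436 > α = 0.02, fail to reject H0; the evidence is not statistically significant.

t = -1.026, df = 32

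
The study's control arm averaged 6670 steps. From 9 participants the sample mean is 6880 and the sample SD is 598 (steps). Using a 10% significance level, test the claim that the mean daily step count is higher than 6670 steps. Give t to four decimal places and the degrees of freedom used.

t = 1.0535, df = 8

H0: μ = 6670; H1: μ > 6670 (one-sample t-test, right-tailed).
t = (x̄ − μ₀)/(s/√n) = (6880 − 6670)/(598/√9) = 1.0535
df = n − 1 = 8
p-value = P(T ≥ 1.0535) ≈ 0.1614
Since p ≈ 0.1614 > α = 0.1, fail to reject H0; the evidence is not statistically significant.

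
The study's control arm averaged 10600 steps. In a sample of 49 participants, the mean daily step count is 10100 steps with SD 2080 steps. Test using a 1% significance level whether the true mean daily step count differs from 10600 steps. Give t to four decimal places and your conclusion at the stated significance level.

H0: μ = 10600; H1: μ ≠ 10600 (one-sample t-test, two-sided).
t = (x̄ − μ₀)/(s/√n) = (10100 − 10600)/(2080/√49) = -1.6827
df = n − 1 = 48
Two-sided p-value ≈ 0.0989
Since p ≈ 0.0989 > α = 0.01, fail to reject H0; the evidence is not statistically significant.

t = -1.6827; fail to reject H0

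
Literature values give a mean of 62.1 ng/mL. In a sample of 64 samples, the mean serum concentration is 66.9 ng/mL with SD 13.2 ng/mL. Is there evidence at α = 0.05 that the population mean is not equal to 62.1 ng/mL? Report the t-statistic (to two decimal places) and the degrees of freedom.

t = 2.91, df = 63

H0: μ = 62.1; H1: μ ≠ 62.1 (one-sample t-test, two-sided).
t = (x̄ − μ₀)/(s/√n) = (66.9 − 62.1)/(13.2/√64) = 2.91
df = n − 1 = 63
Two-sided p-value ≈ 0.005
Since p ≈ 0.005 < α = 0.05, reject H0; the evidence is statistically significant.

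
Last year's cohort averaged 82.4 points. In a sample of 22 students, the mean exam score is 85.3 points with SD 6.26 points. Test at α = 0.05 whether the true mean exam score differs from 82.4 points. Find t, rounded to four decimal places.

H0: μ = 82.4; H1: μ ≠ 82.4 (one-sample t-test, two-sided).
t = (x̄ − μ₀)/(s/√n) = (85.3 − 82.4)/(6.26/√22) = 2.1729
df = n − 1 = 21
Two-sided p-value ≈ 0.0414
Since p ≈ 0.0414 < α = 0.05, reject H0; the data support H1.

2.1729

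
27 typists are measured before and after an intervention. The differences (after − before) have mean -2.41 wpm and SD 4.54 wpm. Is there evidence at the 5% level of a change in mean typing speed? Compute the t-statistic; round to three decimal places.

H0: μ_d = 0; H1: μ_d ≠ 0 (paired t-test on the differences, two-sided).
t = d̄/(s_d/√n) = -2.41/(4.54/√27) = -2.758
df = n − 1 = 26
Two-sided p-value ≈ 0.010
Since p ≈ 0.010 < α = 0.05, reject H0; the data support H1.

-2.758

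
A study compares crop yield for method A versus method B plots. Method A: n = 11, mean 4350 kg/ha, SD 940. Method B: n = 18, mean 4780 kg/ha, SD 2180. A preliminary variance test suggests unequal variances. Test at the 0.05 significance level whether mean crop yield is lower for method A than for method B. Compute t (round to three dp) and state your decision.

Let group 1 = method A, group 2 = method B. H0: μ_1 = μ_2; H1: μ_1 < μ_2 (Welch's two-sample t-test, left-tailed).
t = (x̄_1 − x̄_2)/√(s_1²/n_1 + s_2²/n_2) = (4350 − 4780)/√(940²/11 + 2180²/18) = -0.733
Welch–Satterthwaite df ≈ 24.99
p-value = P(T ≤ -0.733) ≈ 0.2353
Since p ≈ 0.2353 > α = 0.05, fail to reject H0; the data do not provide sufficient evidence against H0.

t = -0.733; fail to reject H0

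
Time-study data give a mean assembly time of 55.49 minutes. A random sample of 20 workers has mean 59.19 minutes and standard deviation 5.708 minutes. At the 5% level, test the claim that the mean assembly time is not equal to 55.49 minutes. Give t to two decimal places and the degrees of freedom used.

t = 2.90, df = 19

H0: μ = 55.49; H1: μ ≠ 55.49 (one-sample t-test, two-sided).
t = (x̄ − μ₀)/(s/√n) = (59.19 − 55.49)/(5.708/√20) = 2.90
df = n − 1 = 19
Two-sided p-value ≈ 0.0092
Since p ≈ 0.0092 < α = 0.05, reject H0; the evidence is statistically significant.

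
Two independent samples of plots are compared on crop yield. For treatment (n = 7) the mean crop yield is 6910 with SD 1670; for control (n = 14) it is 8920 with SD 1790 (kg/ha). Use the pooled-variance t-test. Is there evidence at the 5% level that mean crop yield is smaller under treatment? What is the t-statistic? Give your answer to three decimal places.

-2.477

Let group 1 = treatment, group 2 = control. H0: μ_1 = μ_2; H1: μ_1 < μ_2 (two-sample pooled-variance t-test, left-tailed).
s_p² = [(7−1)·1670² + (14−1)·1790²]/(7+14−2) = 3072980
t = (6910 − 8920)/√[3072980·(1/7 + 1/14)] = -2.477
df = n₁ + n₂ − 2 = 19
p-value = P(T ≤ -2.477) ≈ 0.0114
Since p ≈ 0.0114 < α = 0.05, reject H0; the data support H1.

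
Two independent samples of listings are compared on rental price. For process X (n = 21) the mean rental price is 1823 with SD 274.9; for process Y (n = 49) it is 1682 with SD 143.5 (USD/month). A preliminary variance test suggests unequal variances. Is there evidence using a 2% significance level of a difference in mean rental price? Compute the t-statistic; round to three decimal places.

Let group 1 = process X, group 2 = process Y. H0: μ_1 = μ_2; H1: μ_1 ≠ μ_2 (Welch's two-sample t-test, two-sided).
t = (x̄_1 − x̄_2)/√(s_1²/n_1 + s_2²/n_2) = (1823 − 1682)/√(274.9²/21 + 143.5²/49) = 2.224
Welch–Satterthwaite df ≈ 24.80
Two-sided p-value ≈ 0.035
Since p ≈ 0.035 > α = 0.02, fail to reject H0; the data do not provide sufficient evidence against H0.

2.224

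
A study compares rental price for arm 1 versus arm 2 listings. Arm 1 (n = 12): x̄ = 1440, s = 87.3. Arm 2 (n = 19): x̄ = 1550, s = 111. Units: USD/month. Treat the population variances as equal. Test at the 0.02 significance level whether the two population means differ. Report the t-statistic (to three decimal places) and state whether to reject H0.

Let group 1 = arm 1, group 2 = arm 2. H0: μ_1 = μ_2; H1: μ_1 ≠ μ_2 (two-sample pooled-variance t-test, two-sided).
s_p² = [(12−1)·87.3² + (19−1)·111²]/(12+19−2) = 10538.4
t = (1440 − 1550)/√[10538.4·(1/12 + 1/19)] = -2.906
df = n₁ + n₂ − 2 = 29
Two-sided p-value ≈ 0.0069
Since p ≈ 0.0069 < α = 0.02, reject H0; the data support H1.

t = -2.906; reject H0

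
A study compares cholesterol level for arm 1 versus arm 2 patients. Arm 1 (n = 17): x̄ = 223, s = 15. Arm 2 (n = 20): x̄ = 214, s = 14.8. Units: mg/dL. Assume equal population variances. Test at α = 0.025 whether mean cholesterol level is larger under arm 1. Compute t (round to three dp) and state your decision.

Let group 1 = arm 1, group 2 = arm 2. H0: μ_1 = μ_2; H1: μ_1 > μ_2 (two-sample pooled-variance t-test, right-tailed).
s_p² = [(17−1)·15² + (20−1)·14.8²]/(17+20−2) = 221.765
t = (223 − 214)/√[221.765·(1/17 + 1/20)] = 1.832
df = n₁ + n₂ − 2 = 35
p-value = P(T ≥ 1.832) ≈ 0.038
Since p ≈ 0.038 > α = 0.025, fail to reject H0; the evidence is not statistically significant.

t = 1.832; fail to reject H0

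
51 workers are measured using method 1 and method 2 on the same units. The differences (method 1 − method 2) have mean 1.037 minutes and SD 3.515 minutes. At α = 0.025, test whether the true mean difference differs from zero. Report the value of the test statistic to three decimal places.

2.107

H0: μ_d = 0; H1: μ_d ≠ 0 (paired t-test on the differences, two-sided).
t = d̄/(s_d/√n) = 1.037/(3.515/√51) = 2.107
df = n − 1 = 50
Two-sided p-value ≈ 0.0402
Since p ≈ 0.0402 > α = 0.025, fail to reject H0; the data do not provide sufficient evidence against H0.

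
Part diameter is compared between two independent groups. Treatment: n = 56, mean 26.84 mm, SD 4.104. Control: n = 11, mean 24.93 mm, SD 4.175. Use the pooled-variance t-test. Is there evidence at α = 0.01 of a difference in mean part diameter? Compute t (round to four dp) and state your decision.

t = 1.4074; fail to reject H0

Let group 1 = treatment, group 2 = control. H0: μ_1 = μ_2; H1: μ_1 ≠ μ_2 (two-sample pooled-variance t-test, two-sided).
s_p² = [(56−1)·4.104² + (11−1)·4.175²]/(56+11−2) = 16.9332
t = (26.84 − 24.93)/√[16.9332·(1/56 + 1/11)] = 1.4074
df = n₁ + n₂ − 2 = 65
Two-sided p-value ≈ 0.164
Since p ≈ 0.164 > α = 0.01, fail to reject H0; the data do not provide sufficient evidence against H0.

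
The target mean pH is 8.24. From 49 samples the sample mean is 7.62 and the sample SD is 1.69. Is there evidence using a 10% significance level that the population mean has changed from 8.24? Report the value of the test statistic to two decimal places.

H0: μ = 8.24; H1: μ ≠ 8.24 (one-sample t-test, two-sided).
t = (x̄ − μ₀)/(s/√n) = (7.62 − 8.24)/(1.69/√49) = -2.57
df = n − 1 = 48
Two-sided p-value ≈ 0.013
Since p ≈ 0.013 < α = 0.1, reject H0; the evidence is statistically significant.

-2.57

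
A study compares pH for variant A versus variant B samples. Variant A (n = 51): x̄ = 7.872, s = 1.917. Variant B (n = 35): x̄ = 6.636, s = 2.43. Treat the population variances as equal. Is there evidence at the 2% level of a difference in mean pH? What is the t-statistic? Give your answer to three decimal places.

2.632

Let group 1 = variant A, group 2 = variant B. H0: μ_1 = μ_2; H1: μ_1 ≠ μ_2 (two-sample pooled-variance t-test, two-sided).
s_p² = [(51−1)·1.917² + (35−1)·2.43²]/(51+35−2) = 4.57751
t = (7.872 − 6.636)/√[4.57751·(1/51 + 1/35)] = 2.632
df = n₁ + n₂ − 2 = 84
Two-sided p-value ≈ 0.010
Since p ≈ 0.010 < α = 0.02, reject H0; the data support H1.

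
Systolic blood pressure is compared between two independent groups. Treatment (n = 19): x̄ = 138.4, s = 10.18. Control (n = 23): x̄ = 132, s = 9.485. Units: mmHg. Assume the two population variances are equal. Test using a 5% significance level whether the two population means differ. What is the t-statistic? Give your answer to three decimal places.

2.106

Let group 1 = treatment, group 2 = control. H0: μ_1 = μ_2; H1: μ_1 ≠ μ_2 (two-sample pooled-variance t-test, two-sided).
s_p² = [(19−1)·10.18² + (23−1)·9.485²]/(19+23−2) = 96.1155
t = (138.4 − 132)/√[96.1155·(1/19 + 1/23)] = 2.106
df = n₁ + n₂ − 2 = 40
Two-sided p-value ≈ 0.042
Since p ≈ 0.042 < α = 0.05, reject H0; the evidence is statistically significant.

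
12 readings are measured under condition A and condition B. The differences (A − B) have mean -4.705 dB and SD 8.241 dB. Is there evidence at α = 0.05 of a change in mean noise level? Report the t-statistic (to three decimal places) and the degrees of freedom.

H0: μ_d = 0; H1: μ_d ≠ 0 (paired t-test on the differences, two-sided).
t = d̄/(s_d/√n) = -4.705/(8.241/√12) = -1.978
df = n − 1 = 11
Two-sided p-value ≈ 0.074
Since p ≈ 0.074 > α = 0.05, fail to reject H0; the data do not provide sufficient evidence against H0.

t = -1.978, df = 11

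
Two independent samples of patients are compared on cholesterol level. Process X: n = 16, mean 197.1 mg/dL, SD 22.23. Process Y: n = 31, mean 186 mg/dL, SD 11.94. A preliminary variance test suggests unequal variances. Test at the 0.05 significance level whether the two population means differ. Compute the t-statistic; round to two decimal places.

1.86

Let group 1 = process X, group 2 = process Y. H0: μ_1 = μ_2; H1: μ_1 ≠ μ_2 (Welch's two-sample t-test, two-sided).
t = (x̄_1 − x̄_2)/√(s_1²/n_1 + s_2²/n_2) = (197.1 − 186)/√(22.23²/16 + 11.94²/31) = 1.86
Welch–Satterthwaite df ≈ 19.58
Two-sided p-value ≈ 0.077
Since p ≈ 0.077 > α = 0.05, fail to reject H0; the evidence is not statistically significant.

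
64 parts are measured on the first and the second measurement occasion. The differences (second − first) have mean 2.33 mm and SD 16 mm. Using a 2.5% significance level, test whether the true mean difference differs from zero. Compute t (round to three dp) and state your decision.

H0: μ_d = 0; H1: μ_d ≠ 0 (paired t-test on the differences, two-sided).
t = d̄/(s_d/√n) = 2.33/(16/√64) = 1.165
df = n − 1 = 63
Two-sided p-value ≈ 0.2484
Since p ≈ 0.2484 > α = 0.025, fail to reject H0; the data do not provide sufficient evidence against H0.

t = 1.165; fail to reject H0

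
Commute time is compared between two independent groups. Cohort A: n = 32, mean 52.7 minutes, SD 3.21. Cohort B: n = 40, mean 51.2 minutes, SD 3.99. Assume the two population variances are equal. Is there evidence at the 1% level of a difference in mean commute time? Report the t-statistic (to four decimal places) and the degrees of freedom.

t = 1.7256, df = 70

Let group 1 = cohort A, group 2 = cohort B. H0: μ_1 = μ_2; H1: μ_1 ≠ μ_2 (two-sample pooled-variance t-test, two-sided).
s_p² = [(32−1)·3.21² + (40−1)·3.99²]/(32+40−2) = 13.433
t = (52.7 − 51.2)/√[13.433·(1/32 + 1/40)] = 1.7256
df = n₁ + n₂ − 2 = 70
Two-sided p-value ≈ 0.089
Since p ≈ 0.089 > α = 0.01, fail to reject H0; the evidence is not statistically significant.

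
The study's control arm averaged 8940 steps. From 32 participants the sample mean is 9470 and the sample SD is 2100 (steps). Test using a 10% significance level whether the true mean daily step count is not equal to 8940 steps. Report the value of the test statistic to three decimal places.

H0: μ = 8940; H1: μ ≠ 8940 (one-sample t-test, two-sided).
t = (x̄ − μ₀)/(s/√n) = (9470 − 8940)/(2100/√32) = 1.428
df = n − 1 = 31
Two-sided p-value ≈ 0.163
Since p ≈ 0.163 > α = 0.1, fail to reject H0; the data do not provide sufficient evidence against H0.

1.428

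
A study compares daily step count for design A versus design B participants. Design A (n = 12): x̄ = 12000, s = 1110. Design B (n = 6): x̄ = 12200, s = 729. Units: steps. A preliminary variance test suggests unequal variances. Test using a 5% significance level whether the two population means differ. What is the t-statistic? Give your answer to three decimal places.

-0.457

Let group 1 = design A, group 2 = design B. H0: μ_1 = μ_2; H1: μ_1 ≠ μ_2 (Welch's two-sample t-test, two-sided).
t = (x̄_1 − x̄_2)/√(s_1²/n_1 + s_2²/n_2) = (12000 − 12200)/√(1110²/12 + 729²/6) = -0.457
Welch–Satterthwaite df ≈ 14.47
Two-sided p-value ≈ 0.6542
Since p ≈ 0.6542 > α = 0.05, fail to reject H0; the evidence is not statistically significant.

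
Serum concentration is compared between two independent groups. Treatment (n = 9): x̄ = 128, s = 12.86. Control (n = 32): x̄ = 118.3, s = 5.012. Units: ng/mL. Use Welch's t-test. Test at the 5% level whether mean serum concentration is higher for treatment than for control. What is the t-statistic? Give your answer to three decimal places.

Let group 1 = treatment, group 2 = control. H0: μ_1 = μ_2; H1: μ_1 > μ_2 (Welch's two-sample t-test, right-tailed).
t = (x̄_1 − x̄_2)/√(s_1²/n_1 + s_2²/n_2) = (128 − 118.3)/√(12.86²/9 + 5.012²/32) = 2.216
Welch–Satterthwaite df ≈ 8.69
p-value = P(T ≥ 2.216) ≈ 0.0275
Since p ≈ 0.0275 < α = 0.05, reject H0; the evidence is statistically significant.

2.216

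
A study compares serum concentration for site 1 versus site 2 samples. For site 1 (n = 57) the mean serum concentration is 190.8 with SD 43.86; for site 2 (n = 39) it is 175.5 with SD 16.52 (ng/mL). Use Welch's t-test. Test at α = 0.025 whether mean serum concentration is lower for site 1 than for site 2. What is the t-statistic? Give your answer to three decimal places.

Let group 1 = site 1, group 2 = site 2. H0: μ_1 = μ_2; H1: μ_1 < μ_2 (Welch's two-sample t-test, left-tailed).
t = (x̄_1 − x̄_2)/√(s_1²/n_1 + s_2²/n_2) = (190.8 − 175.5)/√(43.86²/57 + 16.52²/39) = 2.397
Welch–Satterthwaite df ≈ 76.77
p-value = P(T ≤ 2.397) ≈ 0.9905
Since p ≈ 0.9905 > α = 0.025, fail to reject H0; the evidence is not statistically significant.

2.397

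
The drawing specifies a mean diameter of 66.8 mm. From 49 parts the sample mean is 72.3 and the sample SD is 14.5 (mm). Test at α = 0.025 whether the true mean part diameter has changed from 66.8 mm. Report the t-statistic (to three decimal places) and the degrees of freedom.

t = 2.655, df = 48

H0: μ = 66.8; H1: μ ≠ 66.8 (one-sample t-test, two-sided).
t = (x̄ − μ₀)/(s/√n) = (72.3 − 66.8)/(14.5/√49) = 2.655
df = n − 1 = 48
Two-sided p-value ≈ 0.0107
Since p ≈ 0.0107 < α = 0.025, reject H0; the evidence is statistically significant.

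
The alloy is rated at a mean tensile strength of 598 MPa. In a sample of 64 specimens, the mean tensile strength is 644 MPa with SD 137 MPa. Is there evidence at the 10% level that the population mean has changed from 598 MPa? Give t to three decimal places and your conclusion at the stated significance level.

H0: μ = 598; H1: μ ≠ 598 (one-sample t-test, two-sided).
t = (x̄ − μ₀)/(s/√n) = (644 − 598)/(137/√64) = 2.686
df = n − 1 = 63
Two-sided p-value ≈ 0.0092
Since p ≈ 0.0092 < α = 0.1, reject H0; the data support H1.

t = 2.686; reject H0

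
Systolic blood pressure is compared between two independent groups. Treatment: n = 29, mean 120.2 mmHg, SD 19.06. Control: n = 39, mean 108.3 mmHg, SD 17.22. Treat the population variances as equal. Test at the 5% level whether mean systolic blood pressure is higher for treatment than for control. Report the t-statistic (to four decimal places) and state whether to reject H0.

Let group 1 = treatment, group 2 = control. H0: μ_1 = μ_2; H1: μ_1 > μ_2 (two-sample pooled-variance t-test, right-tailed).
s_p² = [(29−1)·19.06² + (39−1)·17.22²]/(29+39−2) = 324.849
t = (120.2 − 108.3)/√[324.849·(1/29 + 1/39)] = 2.6927
df = n₁ + n₂ − 2 = 66
p-value = P(T ≥ 2.6927) ≈ 0.004
Since p ≈ 0.004 < α = 0.05, reject H0; the evidence is statistically significant.

t = 2.6927; reject H0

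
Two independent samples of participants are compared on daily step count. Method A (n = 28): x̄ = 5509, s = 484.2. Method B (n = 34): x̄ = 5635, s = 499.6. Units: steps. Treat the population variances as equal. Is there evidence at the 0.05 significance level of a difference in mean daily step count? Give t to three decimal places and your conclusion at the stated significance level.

t = -1.002; fail to reject H0

Let group 1 = method A, group 2 = method B. H0: μ_1 = μ_2; H1: μ_1 ≠ μ_2 (two-sample pooled-variance t-test, two-sided).
s_p² = [(28−1)·484.2² + (34−1)·499.6²]/(28+34−2) = 242782
t = (5509 − 5635)/√[242782·(1/28 + 1/34)] = -1.002
df = n₁ + n₂ − 2 = 60
Two-sided p-value ≈ 0.3203
Since p ≈ 0.3203 > α = 0.05, fail to reject H0; the evidence is not statistically significant.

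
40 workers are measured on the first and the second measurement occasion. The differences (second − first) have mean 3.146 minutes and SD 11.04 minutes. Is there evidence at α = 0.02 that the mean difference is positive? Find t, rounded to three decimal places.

1.802

H0: μ_d = 0; H1: μ_d > 0 (paired t-test on the differences, right-tailed).
t = d̄/(s_d/√n) = 3.146/(11.04/√40) = 1.802
df = n − 1 = 39
p-value = P(T ≥ 1.802) ≈ 0.040
Since p ≈ 0.040 > α = 0.02, fail to reject H0; the data do not provide sufficient evidence against H0.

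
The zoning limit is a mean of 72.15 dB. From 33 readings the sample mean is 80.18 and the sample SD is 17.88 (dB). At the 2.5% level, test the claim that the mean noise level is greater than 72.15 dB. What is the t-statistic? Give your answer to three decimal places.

2.580

H0: μ = 72.15; H1: μ > 72.15 (one-sample t-test, right-tailed).
t = (x̄ − μ₀)/(s/√n) = (80.18 − 72.15)/(17.88/√33) = 2.580
df = n − 1 = 32
p-value = P(T ≥ 2.580) ≈ 0.0073
Since p ≈ 0.0073 < α = 0.025, reject H0; the evidence is statistically significant.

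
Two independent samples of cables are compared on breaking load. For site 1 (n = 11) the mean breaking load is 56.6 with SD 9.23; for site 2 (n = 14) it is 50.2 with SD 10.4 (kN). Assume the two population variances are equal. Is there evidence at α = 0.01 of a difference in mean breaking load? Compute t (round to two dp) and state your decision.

t = 1.60; fail to reject H0

Let group 1 = site 1, group 2 = site 2. H0: μ_1 = μ_2; H1: μ_1 ≠ μ_2 (two-sample pooled-variance t-test, two-sided).
s_p² = [(11−1)·9.23² + (14−1)·10.4²]/(11+14−2) = 98.1743
t = (56.6 − 50.2)/√[98.1743·(1/11 + 1/14)] = 1.60
df = n₁ + n₂ − 2 = 23
Two-sided p-value ≈ 0.123
Since p ≈ 0.123 > α = 0.01, fail to reject H0; the evidence is not statistically significant.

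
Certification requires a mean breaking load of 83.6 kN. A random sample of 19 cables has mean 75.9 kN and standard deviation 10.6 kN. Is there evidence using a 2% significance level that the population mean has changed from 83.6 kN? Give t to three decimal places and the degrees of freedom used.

H0: μ = 83.6; H1: μ ≠ 83.6 (one-sample t-test, two-sided).
t = (x̄ − μ₀)/(s/√n) = (75.9 − 83.6)/(10.6/√19) = -3.166
df = n − 1 = 18
Two-sided p-value ≈ 0.005
Since p ≈ 0.005 < α = 0.02, reject H0; the data support H1.

t = -3.166, df = 18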